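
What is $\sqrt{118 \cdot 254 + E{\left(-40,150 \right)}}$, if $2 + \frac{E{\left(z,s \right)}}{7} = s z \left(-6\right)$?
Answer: $\sqrt{281958} \approx 531.0$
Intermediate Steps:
$E{\left(z,s \right)} = -14 - 42 s z$ ($E{\left(z,s \right)} = -14 + 7 s z \left(-6\right) = -14 + 7 \left(- 6 s z\right) = -14 - 42 s z$)
$\sqrt{118 \cdot 254 + E{\left(-40,150 \right)}} = \sqrt{118 \cdot 254 - \left(14 + 6300 \left(-40\right)\right)} = \sqrt{29972 + \left(-14 + 252000\right)} = \sqrt{29972 + 251986} = \sqrt{281958}$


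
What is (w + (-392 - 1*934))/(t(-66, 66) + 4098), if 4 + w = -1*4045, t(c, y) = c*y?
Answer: 125/6 ≈ 20.833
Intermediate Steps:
w = -4049 (w = -4 - 1*4045 = -4 - 4045 = -4049)
(w + (-392 - 1*934))/(t(-66, 66) + 4098) = (-4049 + (-392 - 1*934))/(-66*66 + 4098) = (-4049 + (-392 - 934))/(-4356 + 4098) = (-4049 - 1326)/(-258) = -5375*(-1/258) = 125/6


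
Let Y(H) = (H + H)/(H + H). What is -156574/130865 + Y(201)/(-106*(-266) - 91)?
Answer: -125725183/105084595 ≈ -1.1964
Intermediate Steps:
Y(H) = 1 (Y(H) = (2*H)/((2*H)) = (2*H)*(1/(2*H)) = 1)
-156574/130865 + Y(201)/(-106*(-266) - 91) = -156574/130865 + 1/(-106*(-266) - 91) = -156574*1/130865 + 1/(28196 - 91) = -156574/130865 + 1/28105 = -125725183/105084595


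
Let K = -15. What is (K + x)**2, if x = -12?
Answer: 729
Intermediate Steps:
(K + x)**2 = (-15 - 12)**2 = (-27)**2 = 729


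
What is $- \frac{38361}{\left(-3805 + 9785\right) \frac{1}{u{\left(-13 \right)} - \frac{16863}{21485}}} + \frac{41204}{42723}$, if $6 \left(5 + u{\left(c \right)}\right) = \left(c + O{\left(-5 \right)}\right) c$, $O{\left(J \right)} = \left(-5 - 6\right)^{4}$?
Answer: $\frac{558104337895028417}{2744531928450} \approx 2.0335 \cdot 10^{5}$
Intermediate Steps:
$O{\left(J \right)} = 14641$ ($O{\left(J \right)} = \left(-5 - 6\right)^{4} = \left(-11\right)^{4} = 14641$)
$u{\left(c \right)} = -5 + \frac{c \left(14641 + c\right)}{6}$ ($u{\left(c \right)} = -5 + \frac{\left(c + 14641\right) c}{6} = -5 + \frac{\left(14641 + c\right) c}{6} = -5 + \frac{c \left(14641 + c\right)}{6}$)
$- \frac{38361}{\left(-3805 + 9785\right) \frac{1}{u{\left(-13 \right)} - \frac{16863}{21485}}} + \frac{41204}{42723} = - \frac{38361}{\left(-3805 + 9785\right) \frac{1}{\left(-5 + \frac{\left(-13\right)^{2}}{6} + \frac{14641}{6} \left(-13\right)\right) - \frac{16863}{21485}}} + \frac{41204}{42723} = - \frac{38361}{5980 \frac{1}{\left(-5 + \frac{1}{6} \cdot 169 - \frac{190333}{6}\right) - \frac{16863}{21485}}} + 41204 \cdot \frac{1}{42723} = - \frac{38361}{5980 \frac{1}{\left(-5 + \frac{169}{6} - \frac{190333}{6}\right) - \frac{16863}{21485}}} + \frac{41204}{42723} = - \frac{38361}{5980 \frac{1}{-31699 - \frac{16863}{21485}}} + \frac{41204}{42723} = - \frac{38361}{5980 \frac{1}{- \frac{681069878}{21485}}} + \frac{41204}{42723} = - \frac{38361}{5980 \left(- \frac{21485}{681069878}\right)} + \frac{41204}{42723} = - \frac{38361}{- \frac{64240150}{340534939}} + \frac{41204}{42723} = \left(-38361\right) \left(- \frac{340534939}{64240150}\right) + \frac{41204}{42723} = \frac{13063260794979}{64240150} + \frac{41204}{42723} = \frac{558104337895028417}{2744531928450}$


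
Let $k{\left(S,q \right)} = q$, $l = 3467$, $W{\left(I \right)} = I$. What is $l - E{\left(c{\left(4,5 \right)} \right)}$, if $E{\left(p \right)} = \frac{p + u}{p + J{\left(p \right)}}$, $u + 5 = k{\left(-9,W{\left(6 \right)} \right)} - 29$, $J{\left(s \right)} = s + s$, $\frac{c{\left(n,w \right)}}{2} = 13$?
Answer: $\frac{135214}{39} \approx 3467.0$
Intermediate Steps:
$c{\left(n,w \right)} = 26$ ($c{\left(n,w \right)} = 2 \cdot 13 = 26$)
$J{\left(s \right)} = 2 s$
$u = -28$ ($u = -5 + \left(6 - 29\right) = -5 - 23 = -28$)
$E{\left(p \right)} = \frac{-28 + p}{3 p}$ ($E{\left(p \right)} = \frac{p - 28}{p + 2 p} = \frac{-28 + p}{3 p}$)
$l - E{\left(c{\left(4,5 \right)} \right)} = 3467 - \frac{-28 + 26}{3 \cdot 26} = 3467 - \frac{1}{3} \cdot \frac{1}{26} \left(-2\right) = 3467 - - \frac{1}{39} = 3467 + \frac{1}{39} = \frac{135214}{39}$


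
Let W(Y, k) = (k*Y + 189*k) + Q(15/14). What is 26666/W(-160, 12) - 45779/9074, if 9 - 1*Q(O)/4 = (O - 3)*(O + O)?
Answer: 5478969131/89043162 ≈ 61.532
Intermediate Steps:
Q(O) = 36 - 8*O*(-3 + O) (Q(O) = 36 - 4*(O - 3)*(O + O) = 36 - 4*(-3 + O)*2*O = 36 - 8*O*(-3 + O))
W(Y, k) = 2574/49 + 189*k + Y*k (W(Y, k) = (k*Y + 189*k) + (36 - 8*(15/14)² + 24*(15/14)) = (Y*k + 189*k) + (36 - 8*(15*(1/14))² + 24*(15*(1/14))) = (189*k + Y*k) + (36 - 8*(15/14)² + 24*(15/14)) = (189*k + Y*k) + (36 - 8*225/196 + 180/7) = (189*k + Y*k) + (36 - 450/49 + 180/7) = (189*k + Y*k) + 2574/49 = 2574/49 + 189*k + Y*k)
26666/W(-160, 12) - 45779/9074 = 26666/(2574/49 + 189*12 - 160*12) - 45779/9074 = 26666/(2574/49 + 2268 - 1920) - 45779*1/9074 = 26666/(19626/49) - 45779/9074 = 26666*(49/19626) - 45779/9074 = 653317/9813 - 45779/9074 = 5478969131/89043162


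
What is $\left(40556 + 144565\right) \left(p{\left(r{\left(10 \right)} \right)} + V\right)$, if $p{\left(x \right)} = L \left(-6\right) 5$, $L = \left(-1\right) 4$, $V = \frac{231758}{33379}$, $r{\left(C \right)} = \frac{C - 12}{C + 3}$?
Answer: $\frac{784401735798}{33379} \approx 2.35 \cdot 10^{7}$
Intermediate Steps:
$r{\left(C \right)} = \frac{-12 + C}{3 + C}$
$V = \frac{231758}{33379}$ ($V = 231758 \cdot \frac{1}{33379} = \frac{231758}{33379} \approx 6.9432$)
$L = -4$
$p{\left(x \right)} = 120$ ($p{\left(x \right)} = \left(-4\right) \left(-6\right) 5 = 24 \cdot 5 = 120$)
$\left(40556 + 144565\right) \left(p{\left(r{\left(10 \right)} \right)} + V\right) = \left(40556 + 144565\right) \left(120 + \frac{231758}{33379}\right) = 185121 \cdot \frac{4237238}{33379} = \frac{784401735798}{33379}$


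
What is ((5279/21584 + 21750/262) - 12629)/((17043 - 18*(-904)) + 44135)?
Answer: -35473130467/218990184800 ≈ -0.16198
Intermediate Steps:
((5279/21584 + 21750/262) - 12629)/((17043 - 18*(-904)) + 44135) = ((5279*(1/21584) + 21750*(1/262)) - 12629)/((17043 + 16272) + 44135) = ((5279/21584 + 10875/131) - 12629)/(33315 + 44135) = (235417549/2827504 - 12629)/77450 = -35473130467/2827504*1/77450 = -35473130467/218990184800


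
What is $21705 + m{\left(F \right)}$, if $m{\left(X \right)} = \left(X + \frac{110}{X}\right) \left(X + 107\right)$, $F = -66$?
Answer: $\frac{56792}{3} \approx 18931.0$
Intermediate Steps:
$m{\left(X \right)} = \left(107 + X\right) \left(X + \frac{110}{X}\right)$ ($m{\left(X \right)} = \left(X + \frac{110}{X}\right) \left(107 + X\right) = \left(107 + X\right) \left(X + \frac{110}{X}\right)$)
$21705 + m{\left(F \right)} = 21705 + \left(110 + \left(-66\right)^{2} + 107 \left(-66\right) + \frac{11770}{-66}\right) = 21705 + \left(110 + 4356 - 7062 + 11770 \left(- \frac{1}{66}\right)\right) = 21705 + \left(110 + 4356 - 7062 - \frac{535}{3}\right) = 21705 - \frac{8323}{3} = \frac{56792}{3}$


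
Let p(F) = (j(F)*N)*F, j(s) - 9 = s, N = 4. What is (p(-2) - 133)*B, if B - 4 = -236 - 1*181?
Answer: 78057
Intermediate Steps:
j(s) = 9 + s
B = -413 (B = 4 + (-236 - 1*181) = 4 + (-236 - 181) = 4 - 417 = -413)
p(F) = F*(36 + 4*F) (p(F) = ((9 + F)*4)*F = (36 + 4*F)*F = F*(36 + 4*F))
(p(-2) - 133)*B = (4*(-2)*(9 - 2) - 133)*(-413) = (4*(-2)*7 - 133)*(-413) = (-56 - 133)*(-413) = -189*(-413) = 78057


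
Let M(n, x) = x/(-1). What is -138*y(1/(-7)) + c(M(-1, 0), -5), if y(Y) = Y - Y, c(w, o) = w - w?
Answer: 0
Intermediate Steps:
M(n, x) = -x (M(n, x) = x*(-1) = -x)
c(w, o) = 0
y(Y) = 0
-138*y(1/(-7)) + c(M(-1, 0), -5) = -138*0 + 0 = 0 + 0 = 0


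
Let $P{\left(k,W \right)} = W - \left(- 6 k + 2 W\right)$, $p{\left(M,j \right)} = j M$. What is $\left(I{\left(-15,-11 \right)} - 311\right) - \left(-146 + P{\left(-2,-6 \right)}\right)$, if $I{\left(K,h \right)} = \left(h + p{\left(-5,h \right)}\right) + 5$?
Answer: $-110$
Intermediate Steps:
$p{\left(M,j \right)} = M j$
$I{\left(K,h \right)} = 5 - 4 h$ ($I{\left(K,h \right)} = \left(h - 5 h\right) + 5 = - 4 h + 5 = 5 - 4 h$)
$P{\left(k,W \right)} = - W + 6 k$ ($P{\left(k,W \right)} = W - \left(- 6 k + 2 W\right) = - W + 6 k$)
$\left(I{\left(-15,-11 \right)} - 311\right) - \left(-146 + P{\left(-2,-6 \right)}\right) = \left(\left(5 - -44\right) - 311\right) - \left(-146 - 12 + 6\right) = \left(\left(5 + 44\right) - 311\right) + \left(123 - \left(\left(6 - 12\right) - 23\right)\right) = \left(49 - 311\right) + \left(123 - \left(-6 - 23\right)\right) = -262 + \left(123 - -29\right) = -262 + \left(123 + 29\right) = -262 + 152 = -110$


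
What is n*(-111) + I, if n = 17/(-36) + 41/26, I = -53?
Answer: -27397/156 ≈ -175.62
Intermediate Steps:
n = 517/468 (n = 17*(-1/36) + 41*(1/26) = -17/36 + 41/26 = 517/468 ≈ 1.1047)
n*(-111) + I = (517/468)*(-111) - 53 = -19129/156 - 53 = -27397/156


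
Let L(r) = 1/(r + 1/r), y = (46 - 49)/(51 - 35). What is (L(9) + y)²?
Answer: 2601/430336 ≈ 0.0060441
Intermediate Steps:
y = -3/16 ≈ -0.18750
(L(9) + y)² = (9/(1 + 9²) - 3/16)² = (9/(1 + 81) - 3/16)² = (9/82 - 3/16)² = (-51/656)² = 2601/430336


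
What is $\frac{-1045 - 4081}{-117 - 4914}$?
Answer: $\frac{5126}{5031} \approx 1.0189$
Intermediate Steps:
$\frac{-1045 - 4081}{-117 - 4914} = - \frac{5126}{-5031} = \left(-5126\right) \left(- \frac{1}{5031}\right) = \frac{5126}{5031}$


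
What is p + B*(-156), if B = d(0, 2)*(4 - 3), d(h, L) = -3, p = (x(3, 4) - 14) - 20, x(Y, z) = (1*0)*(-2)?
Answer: 434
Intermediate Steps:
x(Y, z) = 0 (x(Y, z) = 0*(-2) = 0)
p = -34 (p = (0 - 14) - 20 = -14 - 20 = -34)
B = -3 (B = -3*(4 - 3) = -3*1 = -3)
p + B*(-156) = -34 - 3*(-156) = -34 + 468 = 434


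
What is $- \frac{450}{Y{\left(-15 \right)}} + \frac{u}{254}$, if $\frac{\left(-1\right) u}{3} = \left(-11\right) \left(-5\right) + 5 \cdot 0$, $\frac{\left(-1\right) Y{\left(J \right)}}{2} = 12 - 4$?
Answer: $\frac{27915}{1016} \approx 27.475$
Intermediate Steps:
$Y{\left(J \right)} = -16$ ($Y{\left(J \right)} = - 2 \left(12 - 4\right) = \left(-2\right) 8 = -16$)
$u = -165$ ($u = - 3 \left(\left(-11\right) \left(-5\right) + 5 \cdot 0\right) = - 3 \left(55 + 0\right) = \left(-3\right) 55 = -165$)
$- \frac{450}{Y{\left(-15 \right)}} + \frac{u}{254} = - \frac{450}{-16} - \frac{165}{254} = \left(-450\right) \left(- \frac{1}{16}\right) - \frac{165}{254} = \frac{225}{8} - \frac{165}{254} = \frac{27915}{1016}$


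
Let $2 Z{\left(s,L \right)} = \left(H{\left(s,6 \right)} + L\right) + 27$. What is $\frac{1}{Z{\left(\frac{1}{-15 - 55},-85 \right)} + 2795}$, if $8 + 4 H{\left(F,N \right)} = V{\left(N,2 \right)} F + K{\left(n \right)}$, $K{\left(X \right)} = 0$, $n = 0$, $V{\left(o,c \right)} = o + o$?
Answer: $\frac{140}{387097} \approx 0.00036167$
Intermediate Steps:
$V{\left(o,c \right)} = 2 o$
$H{\left(F,N \right)} = -2 + \frac{F N}{2}$ ($H{\left(F,N \right)} = -2 + \frac{2 N F + 0}{4} = -2 + \frac{2 F N + 0}{4} = -2 + \frac{2 F N}{4} = -2 + \frac{F N}{2}$)
$Z{\left(s,L \right)} = \frac{25}{2} + \frac{L}{2} + \frac{3 s}{2}$ ($Z{\left(s,L \right)} = \frac{\left(\left(-2 + \frac{1}{2} s 6\right) + L\right) + 27}{2} = \frac{\left(\left(-2 + 3 s\right) + L\right) + 27}{2} = \frac{\left(-2 + L + 3 s\right) + 27}{2} = \frac{25 + L + 3 s}{2} = \frac{25}{2} + \frac{L}{2} + \frac{3 s}{2}$)
$\frac{1}{Z{\left(\frac{1}{-15 - 55},-85 \right)} + 2795} = \frac{1}{\left(\frac{25}{2} + \frac{1}{2} \left(-85\right) + \frac{3}{2 \left(-15 - 55\right)}\right) + 2795} = \frac{1}{\left(\frac{25}{2} - \frac{85}{2} + \frac{3}{2 \left(-70\right)}\right) + 2795} = \frac{1}{\left(\frac{25}{2} - \frac{85}{2} + \frac{3}{2} \left(- \frac{1}{70}\right)\right) + 2795} = \frac{1}{\left(\frac{25}{2} - \frac{85}{2} - \frac{3}{140}\right) + 2795} = \frac{1}{- \frac{4203}{140} + 2795} = \frac{1}{\frac{387097}{140}} = \frac{140}{387097}$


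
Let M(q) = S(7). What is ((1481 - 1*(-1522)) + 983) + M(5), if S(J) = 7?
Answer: 3993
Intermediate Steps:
M(q) = 7
((1481 - 1*(-1522)) + 983) + M(5) = ((1481 - 1*(-1522)) + 983) + 7 = ((1481 + 1522) + 983) + 7 = (3003 + 983) + 7 = 3986 + 7 = 3993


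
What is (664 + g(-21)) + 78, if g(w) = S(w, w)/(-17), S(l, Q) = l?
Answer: 12635/17 ≈ 743.24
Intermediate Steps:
g(w) = -w/17 (g(w) = w/(-17) = w*(-1/17) = -w/17)
(664 + g(-21)) + 78 = (664 - 1/17*(-21)) + 78 = (664 + 21/17) + 78 = 11309/17 + 78 = 12635/17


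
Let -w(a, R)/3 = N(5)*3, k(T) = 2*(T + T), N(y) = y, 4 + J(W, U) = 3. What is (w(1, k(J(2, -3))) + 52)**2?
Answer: 49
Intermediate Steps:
J(W, U) = -1 (J(W, U) = -4 + 3 = -1)
k(T) = 4*T (k(T) = 2*(2*T) = 4*T)
w(a, R) = -45 (w(a, R) = -15*3 = -3*15 = -45)
(w(1, k(J(2, -3))) + 52)**2 = (-45 + 52)**2 = 7**2 = 49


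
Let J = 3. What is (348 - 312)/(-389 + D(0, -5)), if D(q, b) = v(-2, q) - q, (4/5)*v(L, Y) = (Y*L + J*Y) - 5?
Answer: -48/527 ≈ -0.091082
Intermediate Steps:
v(L, Y) = -25/4 + 15*Y/4 + 5*L*Y/4 (v(L, Y) = 5*((Y*L + 3*Y) - 5)/4 = 5*((L*Y + 3*Y) - 5)/4 = 5*((3*Y + L*Y) - 5)/4 = 5*(-5 + 3*Y + L*Y)/4 = -25/4 + 15*Y/4 + 5*L*Y/4)
D(q, b) = -25/4 + q/4 (D(q, b) = (-25/4 + 15*q/4 + (5/4)*(-2)*q) - q = (-25/4 + 15*q/4 - 5*q/2) - q = (-25/4 + 5*q/4) - q = -25/4 + q/4)
(348 - 312)/(-389 + D(0, -5)) = (348 - 312)/(-389 + (-25/4 + (1/4)*0)) = 36/(-389 + (-25/4 + 0)) = 36/(-389 - 25/4) = 36/(-1581/4) = 36*(-4/1581) = -48/527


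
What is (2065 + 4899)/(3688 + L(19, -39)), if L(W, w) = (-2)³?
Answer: 1741/920 ≈ 1.8924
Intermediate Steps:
L(W, w) = -8
(2065 + 4899)/(3688 + L(19, -39)) = (2065 + 4899)/(3688 - 8) = 6964/3680 = 6964*(1/3680) = 1741/920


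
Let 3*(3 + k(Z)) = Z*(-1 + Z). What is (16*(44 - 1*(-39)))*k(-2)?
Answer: -1328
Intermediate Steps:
k(Z) = -3 + Z*(-1 + Z)/3 (k(Z) = -3 + (Z*(-1 + Z))/3 = -3 + Z*(-1 + Z)/3)
(16*(44 - 1*(-39)))*k(-2) = (16*(44 - 1*(-39)))*(-3 - 1/3*(-2) + (1/3)*(-2)**2) = (16*(44 + 39))*(-3 + 2/3 + (1/3)*4) = (16*83)*(-3 + 2/3 + 4/3) = 1328*(-1) = -1328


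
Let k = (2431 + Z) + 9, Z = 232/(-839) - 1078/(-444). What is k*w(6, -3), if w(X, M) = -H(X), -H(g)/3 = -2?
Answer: -454870237/31043 ≈ -14653.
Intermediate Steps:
H(g) = 6 (H(g) = -3*(-2) = 6)
Z = 400717/186258 (Z = 232*(-1/839) - 1078*(-1/444) = -232/839 + 539/222 = 400717/186258 ≈ 2.1514)
w(X, M) = -6 (w(X, M) = -1*6 = -6)
k = 454870237/186258 (k = (2431 + 400717/186258) + 9 = 453193915/186258 + 9 = 454870237/186258 ≈ 2442.2)
k*w(6, -3) = (454870237/186258)*(-6) = -454870237/31043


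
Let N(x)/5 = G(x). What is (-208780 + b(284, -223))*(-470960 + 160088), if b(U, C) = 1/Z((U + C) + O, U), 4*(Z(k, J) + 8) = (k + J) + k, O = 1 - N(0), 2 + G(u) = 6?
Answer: 454326967214/7 ≈ 6.4904e+10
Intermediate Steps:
G(u) = 4 (G(u) = -2 + 6 = 4)
N(x) = 20 (N(x) = 5*4 = 20)
O = -19 (O = 1 - 1*20 = 1 - 20 = -19)
Z(k, J) = -8 + k/2 + J/4 (Z(k, J) = -8 + ((k + J) + k)/4 = -8 + ((J + k) + k)/4 = -8 + (J + 2*k)/4 = -8 + (k/2 + J/4) = -8 + k/2 + J/4)
b(U, C) = 1/(-35/2 + C/2 + 3*U/4) (b(U, C) = 1/(-8 + ((U + C) - 19)/2 + U/4) = 1/(-8 + ((C + U) - 19)/2 + U/4) = 1/(-8 + (-19 + C + U)/2 + U/4) = 1/(-8 + (-19/2 + C/2 + U/2) + U/4) = 1/(-35/2 + C/2 + 3*U/4))
(-208780 + b(284, -223))*(-470960 + 160088) = (-208780 + 4/(-70 + 2*(-223) + 3*284))*(-470960 + 160088) = (-208780 + 4/(-70 - 446 + 852))*(-310872) = (-208780 + 4/336)*(-310872) = (-208780 + 4*(1/336))*(-310872) = (-208780 + 1/84)*(-310872) = -17537519/84*(-310872) = 454326967214/7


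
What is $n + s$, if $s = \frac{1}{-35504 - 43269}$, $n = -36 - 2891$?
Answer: $- \frac{230568572}{78773} \approx -2927.0$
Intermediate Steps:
$n = -2927$ ($n = -36 - 2891 = -2927$)
$s = - \frac{1}{78773}$ ($s = \frac{1}{-78773} = - \frac{1}{78773} \approx -1.2695 \cdot 10^{-5}$)
$n + s = -2927 - \frac{1}{78773} = - \frac{230568572}{78773}$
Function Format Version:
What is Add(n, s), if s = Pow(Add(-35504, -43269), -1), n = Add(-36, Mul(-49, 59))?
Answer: Rational(-230568572, 78773) ≈ -2927.0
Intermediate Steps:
n = -2927 (n = Add(-36, -2891) = -2927)
s = Rational(-1, 78773) (s = Pow(-78773, -1) = Rational(-1, 78773) ≈ -1.2695e-5)
Add(n, s) = Add(-2927, Rational(-1, 78773)) = Rational(-230568572, 78773)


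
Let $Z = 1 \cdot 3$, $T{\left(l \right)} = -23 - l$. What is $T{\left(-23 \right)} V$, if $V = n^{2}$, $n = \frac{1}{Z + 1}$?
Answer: $0$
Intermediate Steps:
$Z = 3$
$n = \frac{1}{4}$ ($n = \frac{1}{3 + 1} = \frac{1}{4} \approx 0.25$)
$V = \frac{1}{16}$ ($V = \left(\frac{1}{4}\right)^{2} = \frac{1}{16} \approx 0.0625$)
$T{\left(-23 \right)} V = \left(-23 - -23\right) \frac{1}{16} = \left(-23 + 23\right) \frac{1}{16} = 0 \cdot \frac{1}{16} = 0$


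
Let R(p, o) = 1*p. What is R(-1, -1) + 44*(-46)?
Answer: -2025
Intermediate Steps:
R(p, o) = p
R(-1, -1) + 44*(-46) = -1 + 44*(-46) = -1 - 2024 = -2025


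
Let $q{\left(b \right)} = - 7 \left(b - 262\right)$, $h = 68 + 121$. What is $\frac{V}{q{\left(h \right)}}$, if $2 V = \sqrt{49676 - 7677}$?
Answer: $\frac{\sqrt{41999}}{1022} \approx 0.20053$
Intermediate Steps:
$V = \frac{\sqrt{41999}}{2}$ ($V = \frac{\sqrt{49676 - 7677}}{2} = \frac{\sqrt{41999}}{2} \approx 102.47$)
$h = 189$
$q{\left(b \right)} = 1834 - 7 b$ ($q{\left(b \right)} = - 7 \left(-262 + b\right) = 1834 - 7 b$)
$\frac{V}{q{\left(h \right)}} = \frac{\frac{1}{2} \sqrt{41999}}{1834 - 1323} = \frac{\frac{1}{2} \sqrt{41999}}{511} = \frac{\sqrt{41999}}{2} \cdot \frac{1}{511} = \frac{\sqrt{41999}}{1022}$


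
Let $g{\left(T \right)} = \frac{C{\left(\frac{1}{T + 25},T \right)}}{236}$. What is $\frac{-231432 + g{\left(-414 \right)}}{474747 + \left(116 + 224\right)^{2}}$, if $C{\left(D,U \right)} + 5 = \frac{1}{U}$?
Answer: $- \frac{22611834199}{57679263288} \approx -0.39203$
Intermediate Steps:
$C{\left(D,U \right)} = -5 + \frac{1}{U}$
$g{\left(T \right)} = - \frac{5}{236} + \frac{1}{236 T}$ ($g{\left(T \right)} = \frac{-5 + \frac{1}{T}}{236} = \left(-5 + \frac{1}{T}\right) \frac{1}{236} = - \frac{5}{236} + \frac{1}{236 T}$)
$\frac{-231432 + g{\left(-414 \right)}}{474747 + \left(116 + 224\right)^{2}} = \frac{-231432 + \frac{1 - -2070}{236 \left(-414\right)}}{474747 + \left(116 + 224\right)^{2}} = \frac{-231432 + \frac{1}{236} \left(- \frac{1}{414}\right) \left(1 + 2070\right)}{474747 + 340^{2}} = \frac{-231432 + \frac{1}{236} \left(- \frac{1}{414}\right) 2071}{474747 + 115600} = \frac{-231432 - \frac{2071}{97704}}{590347} = \left(- \frac{22611834199}{97704}\right) \frac{1}{590347} = - \frac{22611834199}{57679263288}$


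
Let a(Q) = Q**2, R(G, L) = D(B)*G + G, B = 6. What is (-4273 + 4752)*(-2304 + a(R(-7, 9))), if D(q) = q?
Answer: 46463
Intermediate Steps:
R(G, L) = 7*G (R(G, L) = 6*G + G = 7*G)
(-4273 + 4752)*(-2304 + a(R(-7, 9))) = (-4273 + 4752)*(-2304 + (7*(-7))**2) = 479*(-2304 + (-49)**2) = 479*(-2304 + 2401) = 479*97 = 46463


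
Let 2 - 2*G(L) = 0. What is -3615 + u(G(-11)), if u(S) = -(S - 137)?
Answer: -3479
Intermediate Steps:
G(L) = 1 (G(L) = 1 - ½*0 = 1 + 0 = 1)
u(S) = 137 - S (u(S) = -(-137 + S) = 137 - S)
-3615 + u(G(-11)) = -3615 + (137 - 1*1) = -3615 + (137 - 1) = -3615 + 136 = -3479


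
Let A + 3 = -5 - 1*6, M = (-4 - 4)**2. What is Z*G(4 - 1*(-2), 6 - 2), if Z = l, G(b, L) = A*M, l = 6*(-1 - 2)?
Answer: 16128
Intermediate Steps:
M = 64 (M = (-8)**2 = 64)
A = -14 (A = -3 + (-5 - 1*6) = -3 + (-5 - 6) = -3 - 11 = -14)
l = -18 (l = 6*(-3) = -18)
G(b, L) = -896 (G(b, L) = -14*64 = -896)
Z = -18
Z*G(4 - 1*(-2), 6 - 2) = -18*(-896) = 16128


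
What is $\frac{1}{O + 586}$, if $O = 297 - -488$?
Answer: $\frac{1}{1371} \approx 0.00072939$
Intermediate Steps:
$O = 785$ ($O = 297 + 488 = 785$)
$\frac{1}{O + 586} = \frac{1}{785 + 586} = \frac{1}{1371}$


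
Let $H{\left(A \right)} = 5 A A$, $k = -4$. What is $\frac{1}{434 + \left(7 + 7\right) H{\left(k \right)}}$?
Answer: $\frac{1}{1554} \approx 0.0006435$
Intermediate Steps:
$H{\left(A \right)} = 5 A^{2}$
$\frac{1}{434 + \left(7 + 7\right) H{\left(k \right)}} = \frac{1}{434 + \left(7 + 7\right) 5 \left(-4\right)^{2}} = \frac{1}{434 + 14 \cdot 5 \cdot 16} = \frac{1}{434 + 14 \cdot 80} = \frac{1}{434 + 1120} = \frac{1}{1554}$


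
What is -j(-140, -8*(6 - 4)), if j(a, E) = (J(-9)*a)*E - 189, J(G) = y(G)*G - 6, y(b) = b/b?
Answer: 33789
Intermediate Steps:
y(b) = 1
J(G) = -6 + G (J(G) = 1*G - 6 = G - 6 = -6 + G)
j(a, E) = -189 - 15*E*a (j(a, E) = ((-6 - 9)*a)*E - 189 = (-15*a)*E - 189 = -15*E*a - 189 = -189 - 15*E*a)
-j(-140, -8*(6 - 4)) = -(-189 - 15*(-8*(6 - 4))*(-140)) = -(-189 - 15*(-8*2)*(-140)) = -(-189 - 15*(-16)*(-140)) = -(-189 - 33600) = -1*(-33789) = 33789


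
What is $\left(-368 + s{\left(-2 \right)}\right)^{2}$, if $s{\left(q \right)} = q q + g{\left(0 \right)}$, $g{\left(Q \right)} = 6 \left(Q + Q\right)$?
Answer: $132496$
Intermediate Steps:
$g{\left(Q \right)} = 12 Q$ ($g{\left(Q \right)} = 6 \cdot 2 Q = 12 Q$)
$s{\left(q \right)} = q^{2}$ ($s{\left(q \right)} = q q + 12 \cdot 0 = q^{2} + 0 = q^{2}$)
$\left(-368 + s{\left(-2 \right)}\right)^{2} = \left(-368 + \left(-2\right)^{2}\right)^{2} = \left(-368 + 4\right)^{2} = \left(-364\right)^{2} = 132496$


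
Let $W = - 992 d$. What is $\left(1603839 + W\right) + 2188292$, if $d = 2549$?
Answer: $1263523$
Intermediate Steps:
$W = -2528608$ ($W = \left(-992\right) 2549 = -2528608$)
$\left(1603839 + W\right) + 2188292 = \left(1603839 - 2528608\right) + 2188292 = -924769 + 2188292 = 1263523$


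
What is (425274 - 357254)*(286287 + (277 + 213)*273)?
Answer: 28572277140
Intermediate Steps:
(425274 - 357254)*(286287 + (277 + 213)*273) = 68020*(286287 + 490*273) = 68020*(286287 + 133770) = 68020*420057 = 28572277140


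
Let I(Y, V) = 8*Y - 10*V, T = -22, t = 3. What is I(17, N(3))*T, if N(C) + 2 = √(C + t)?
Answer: -3432 + 220*√6 ≈ -2893.1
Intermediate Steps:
N(C) = -2 + √(3 + C) (N(C) = -2 + √(C + 3) = -2 + √(3 + C))
I(Y, V) = -10*V + 8*Y
I(17, N(3))*T = (-10*(-2 + √(3 + 3)) + 8*17)*(-22) = (-10*(-2 + √6) + 136)*(-22) = ((20 - 10*√6) + 136)*(-22) = (156 - 10*√6)*(-22) = -3432 + 220*√6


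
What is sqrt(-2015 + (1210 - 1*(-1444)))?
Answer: 3*sqrt(71) ≈ 25.278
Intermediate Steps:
sqrt(-2015 + (1210 - 1*(-1444))) = sqrt(-2015 + (1210 + 1444)) = sqrt(-2015 + 2654) = sqrt(639) = 3*sqrt(71)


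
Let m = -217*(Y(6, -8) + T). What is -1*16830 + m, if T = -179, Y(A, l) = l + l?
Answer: 25485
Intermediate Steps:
Y(A, l) = 2*l
m = 42315 (m = -217*(2*(-8) - 179) = -217*(-16 - 179) = -217*(-195) = 42315)
-1*16830 + m = -1*16830 + 42315 = -16830 + 42315 = 25485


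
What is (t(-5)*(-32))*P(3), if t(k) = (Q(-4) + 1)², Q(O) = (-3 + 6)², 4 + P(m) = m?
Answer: 3200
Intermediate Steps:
P(m) = -4 + m
Q(O) = 9 (Q(O) = 3² = 9)
t(k) = 100 (t(k) = (9 + 1)² = 10² = 100)
(t(-5)*(-32))*P(3) = (100*(-32))*(-4 + 3) = -3200*(-1) = 3200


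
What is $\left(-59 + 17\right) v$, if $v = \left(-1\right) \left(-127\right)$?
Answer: $-5334$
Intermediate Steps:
$v = 127$
$\left(-59 + 17\right) v = \left(-59 + 17\right) 127 = \left(-42\right) 127 = -5334$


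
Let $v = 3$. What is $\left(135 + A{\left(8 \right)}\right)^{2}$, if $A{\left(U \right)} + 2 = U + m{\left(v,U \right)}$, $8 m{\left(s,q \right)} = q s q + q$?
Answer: $27556$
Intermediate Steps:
$m{\left(s,q \right)} = \frac{q}{8} + \frac{s q^{2}}{8}$ ($m{\left(s,q \right)} = \frac{q s q + q}{8} = \frac{s q^{2} + q}{8} = \frac{q + s q^{2}}{8} = \frac{q}{8} + \frac{s q^{2}}{8}$)
$A{\left(U \right)} = -2 + U + \frac{U \left(1 + 3 U\right)}{8}$ ($A{\left(U \right)} = -2 + \left(U + \frac{U \left(1 + U 3\right)}{8}\right) = -2 + \left(U + \frac{U \left(1 + 3 U\right)}{8}\right) = -2 + U + \frac{U \left(1 + 3 U\right)}{8}$)
$\left(135 + A{\left(8 \right)}\right)^{2} = \left(135 + \left(-2 + \frac{3 \cdot 8^{2}}{8} + \frac{9}{8} \cdot 8\right)\right)^{2} = \left(135 + \left(-2 + \frac{3}{8} \cdot 64 + 9\right)\right)^{2} = \left(135 + \left(-2 + 24 + 9\right)\right)^{2} = \left(135 + 31\right)^{2} = 166^{2} = 27556$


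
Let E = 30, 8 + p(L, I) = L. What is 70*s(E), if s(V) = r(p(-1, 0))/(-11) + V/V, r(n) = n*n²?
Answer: 51800/11 ≈ 4709.1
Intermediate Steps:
p(L, I) = -8 + L
r(n) = n³
s(V) = 740/11 (s(V) = (-8 - 1)³/(-11) + V/V = (-9)³*(-1/11) + 1 = -729*(-1/11) + 1 = 729/11 + 1 = 740/11)
70*s(E) = 70*(740/11) = 51800/11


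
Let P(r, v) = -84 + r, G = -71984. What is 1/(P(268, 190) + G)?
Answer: -1/71800 ≈ -1.3928e-5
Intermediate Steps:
1/(P(268, 190) + G) = 1/((-84 + 268) - 71984) = 1/(184 - 71984) = 1/(-71800) = -1/71800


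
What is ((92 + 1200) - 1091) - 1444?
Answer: -1243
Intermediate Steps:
((92 + 1200) - 1091) - 1444 = (1292 - 1091) - 1444 = 201 - 1444 = -1243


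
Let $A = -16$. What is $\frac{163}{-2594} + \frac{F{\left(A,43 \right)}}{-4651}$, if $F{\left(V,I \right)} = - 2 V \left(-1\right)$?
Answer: $- \frac{675105}{12064694} \approx -0.055957$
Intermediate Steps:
$F{\left(V,I \right)} = 2 V$
$\frac{163}{-2594} + \frac{F{\left(A,43 \right)}}{-4651} = \frac{163}{-2594} + \frac{2 \left(-16\right)}{-4651} = 163 \left(- \frac{1}{2594}\right) - - \frac{32}{4651} = - \frac{163}{2594} + \frac{32}{4651} = - \frac{675105}{12064694}$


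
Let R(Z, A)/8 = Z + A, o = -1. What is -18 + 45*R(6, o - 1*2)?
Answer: 1062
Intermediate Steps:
R(Z, A) = 8*A + 8*Z (R(Z, A) = 8*(Z + A) = 8*(A + Z) = 8*A + 8*Z)
-18 + 45*R(6, o - 1*2) = -18 + 45*(8*(-1 - 1*2) + 8*6) = -18 + 45*(8*(-1 - 2) + 48) = -18 + 45*(8*(-3) + 48) = -18 + 45*(-24 + 48) = -18 + 45*24 = -18 + 1080 = 1062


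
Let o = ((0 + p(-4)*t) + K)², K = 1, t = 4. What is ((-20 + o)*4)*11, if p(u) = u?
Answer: 9020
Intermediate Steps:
o = 225 (o = ((0 - 4*4) + 1)² = ((0 - 16) + 1)² = (-16 + 1)² = (-15)² = 225)
((-20 + o)*4)*11 = ((-20 + 225)*4)*11 = (205*4)*11 = 820*11 = 9020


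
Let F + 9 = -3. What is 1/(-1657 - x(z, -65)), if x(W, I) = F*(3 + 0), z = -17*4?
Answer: -1/1621 ≈ -0.00061690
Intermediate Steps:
F = -12 (F = -9 - 3 = -12)
z = -68
x(W, I) = -36 (x(W, I) = -12*(3 + 0) = -12*3 = -36)
1/(-1657 - x(z, -65)) = 1/(-1657 - 1*(-36)) = 1/(-1657 + 36) = 1/(-1621) = -1/1621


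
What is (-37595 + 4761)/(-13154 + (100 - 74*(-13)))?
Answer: 16417/6046 ≈ 2.7153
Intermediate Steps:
(-37595 + 4761)/(-13154 + (100 - 74*(-13))) = -32834/(-13154 + (100 + 962)) = -32834/(-13154 + 1062) = -32834/(-12092) = -32834*(-1/12092) = 16417/6046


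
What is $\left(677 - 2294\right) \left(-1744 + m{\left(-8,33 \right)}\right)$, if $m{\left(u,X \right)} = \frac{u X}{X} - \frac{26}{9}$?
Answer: $\frac{8512966}{3} \approx 2.8377 \cdot 10^{6}$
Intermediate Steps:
$m{\left(u,X \right)} = - \frac{26}{9} + u$ ($m{\left(u,X \right)} = \frac{X u}{X} - \frac{26}{9} = u - \frac{26}{9} = - \frac{26}{9} + u$)
$\left(677 - 2294\right) \left(-1744 + m{\left(-8,33 \right)}\right) = \left(677 - 2294\right) \left(-1744 - \frac{98}{9}\right) = - 1617 \left(-1744 - \frac{98}{9}\right) = \left(-1617\right) \left(- \frac{15794}{9}\right) = \frac{8512966}{3}$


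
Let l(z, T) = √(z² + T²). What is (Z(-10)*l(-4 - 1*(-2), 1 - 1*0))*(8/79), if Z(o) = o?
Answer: -80*√5/79 ≈ -2.2644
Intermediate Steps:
l(z, T) = √(T² + z²)
(Z(-10)*l(-4 - 1*(-2), 1 - 1*0))*(8/79) = (-10*√((1 - 1*0)² + (-4 - 1*(-2))²))*(8/79) = (-10*√((1 + 0)² + (-4 + 2)²))*(8*(1/79)) = -10*√(1² + (-2)²)*(8/79) = -10*√(1 + 4)*(8/79) = -10*√5*(8/79) = -80*√5/79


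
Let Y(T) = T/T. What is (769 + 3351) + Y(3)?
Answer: 4121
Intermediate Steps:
Y(T) = 1
(769 + 3351) + Y(3) = (769 + 3351) + 1 = 4120 + 1 = 4121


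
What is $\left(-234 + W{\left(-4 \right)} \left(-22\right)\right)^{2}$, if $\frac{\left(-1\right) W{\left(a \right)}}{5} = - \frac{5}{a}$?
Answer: $\frac{37249}{4} \approx 9312.3$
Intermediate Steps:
$W{\left(a \right)} = \frac{25}{a}$ ($W{\left(a \right)} = - 5 \left(- \frac{5}{a}\right) = \frac{25}{a}$)
$\left(-234 + W{\left(-4 \right)} \left(-22\right)\right)^{2} = \left(-234 + \frac{25}{-4} \left(-22\right)\right)^{2} = \left(-234 + 25 \left(- \frac{1}{4}\right) \left(-22\right)\right)^{2} = \left(-234 - - \frac{275}{2}\right)^{2} = \left(-234 + \frac{275}{2}\right)^{2} = \left(- \frac{193}{2}\right)^{2} = \frac{37249}{4}$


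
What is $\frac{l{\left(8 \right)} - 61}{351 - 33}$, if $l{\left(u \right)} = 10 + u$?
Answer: $- \frac{43}{318} \approx -0.13522$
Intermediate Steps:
$\frac{l{\left(8 \right)} - 61}{351 - 33} = \frac{\left(10 + 8\right) - 61}{351 - 33} = \frac{18 - 61}{351 - 33} = - \frac{43}{318}$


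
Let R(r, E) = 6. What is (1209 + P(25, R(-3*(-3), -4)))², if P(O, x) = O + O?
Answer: 1585081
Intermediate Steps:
P(O, x) = 2*O
(1209 + P(25, R(-3*(-3), -4)))² = (1209 + 2*25)² = (1209 + 50)² = 1259² = 1585081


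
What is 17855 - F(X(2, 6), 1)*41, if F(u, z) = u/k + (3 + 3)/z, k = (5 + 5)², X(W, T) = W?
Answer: 880409/50 ≈ 17608.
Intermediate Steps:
k = 100 (k = 10² = 100)
F(u, z) = 6/z + u/100 (F(u, z) = u/100 + (3 + 3)/z = u*(1/100) + 6/z = u/100 + 6/z = 6/z + u/100)
17855 - F(X(2, 6), 1)*41 = 17855 - (6/1 + (1/100)*2)*41 = 17855 - (6*1 + 1/50)*41 = 17855 - (6 + 1/50)*41 = 17855 - 301*41/50 = 17855 - 1*12341/50 = 17855 - 12341/50 = 880409/50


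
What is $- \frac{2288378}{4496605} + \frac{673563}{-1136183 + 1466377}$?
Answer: $\frac{2273138068283}{1484751991370} \approx 1.531$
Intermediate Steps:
$- \frac{2288378}{4496605} + \frac{673563}{-1136183 + 1466377} = \left(-2288378\right) \frac{1}{4496605} + \frac{673563}{330194} = - \frac{2288378}{4496605} + 673563 \cdot \frac{1}{330194} = - \frac{2288378}{4496605} + \frac{673563}{330194} = \frac{2273138068283}{1484751991370}$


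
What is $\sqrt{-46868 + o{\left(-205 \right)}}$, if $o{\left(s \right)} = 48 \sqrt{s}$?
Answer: $2 \sqrt{-11717 + 12 i \sqrt{205}} \approx 1.5872 + 216.5 i$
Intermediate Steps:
$\sqrt{-46868 + o{\left(-205 \right)}} = \sqrt{-46868 + 48 \sqrt{-205}} = \sqrt{-46868 + 48 i \sqrt{205}}$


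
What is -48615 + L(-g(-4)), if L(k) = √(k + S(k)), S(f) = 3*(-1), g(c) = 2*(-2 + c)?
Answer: -48612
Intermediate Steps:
g(c) = -4 + 2*c
S(f) = -3
L(k) = √(-3 + k) (L(k) = √(k - 3) = √(-3 + k))
-48615 + L(-g(-4)) = -48615 + √(-3 - (-4 + 2*(-4))) = -48615 + √(-3 - (-4 - 8)) = -48615 + √(-3 - 1*(-12)) = -48615 + √(-3 + 12) = -48615 + √9 = -48615 + 3 = -48612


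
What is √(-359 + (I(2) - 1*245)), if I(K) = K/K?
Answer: 3*I*√67 ≈ 24.556*I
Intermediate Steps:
I(K) = 1
√(-359 + (I(2) - 1*245)) = √(-359 + (1 - 1*245)) = √(-359 + (1 - 245)) = √(-359 - 244) = √(-603) = 3*I*√67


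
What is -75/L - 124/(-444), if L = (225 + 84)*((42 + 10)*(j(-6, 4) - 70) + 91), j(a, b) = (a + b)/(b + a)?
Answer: 11168696/39981201 ≈ 0.27935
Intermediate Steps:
j(a, b) = 1 (j(a, b) = (a + b)/(a + b) = 1)
L = -1080573 (L = (225 + 84)*((42 + 10)*(1 - 70) + 91) = 309*(52*(-69) + 91) = 309*(-3588 + 91) = 309*(-3497) = -1080573)
-75/L - 124/(-444) = -75/(-1080573) - 124/(-444) = -75*(-1/1080573) - 124*(-1/444) = 25/360191 + 31/111 = 11168696/39981201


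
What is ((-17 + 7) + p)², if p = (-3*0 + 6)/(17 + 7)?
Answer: 1521/16 ≈ 95.063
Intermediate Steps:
p = ¼ (p = (0 + 6)/24 = 6*(1/24) = ¼ ≈ 0.25000)
((-17 + 7) + p)² = ((-17 + 7) + ¼)² = (-10 + ¼)² = (-39/4)² = 1521/16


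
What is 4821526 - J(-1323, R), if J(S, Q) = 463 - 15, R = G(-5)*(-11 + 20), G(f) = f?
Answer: 4821078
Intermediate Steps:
R = -45 (R = -5*(-11 + 20) = -5*9 = -45)
J(S, Q) = 448
4821526 - J(-1323, R) = 4821526 - 1*448 = 4821526 - 448 = 4821078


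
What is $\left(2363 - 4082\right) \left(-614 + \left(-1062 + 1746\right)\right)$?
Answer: $-120330$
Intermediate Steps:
$\left(2363 - 4082\right) \left(-614 + \left(-1062 + 1746\right)\right) = - 1719 \left(-614 + 684\right) = \left(-1719\right) 70 = -120330$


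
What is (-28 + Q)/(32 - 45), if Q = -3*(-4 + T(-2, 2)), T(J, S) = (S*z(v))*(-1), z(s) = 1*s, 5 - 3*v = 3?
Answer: 12/13 ≈ 0.92308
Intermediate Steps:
v = ⅔ (v = 5/3 - ⅓*3 = 5/3 - 1 = ⅔ ≈ 0.66667)
z(s) = s
T(J, S) = -2*S/3 (T(J, S) = (S*(⅔))*(-1) = (2*S/3)*(-1) = -2*S/3)
Q = 16 (Q = -3*(-4 - ⅔*2) = -3*(-4 - 4/3) = -3*(-16/3) = 16)
(-28 + Q)/(32 - 45) = (-28 + 16)/(32 - 45) = -12/(-13) = -12*(-1/13) = 12/13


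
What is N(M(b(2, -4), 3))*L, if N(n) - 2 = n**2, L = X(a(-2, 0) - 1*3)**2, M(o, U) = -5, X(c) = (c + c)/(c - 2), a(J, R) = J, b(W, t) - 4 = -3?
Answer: 2700/49 ≈ 55.102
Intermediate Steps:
b(W, t) = 1 (b(W, t) = 4 - 3 = 1)
X(c) = 2*c/(-2 + c) (X(c) = (2*c)/(-2 + c) = 2*c/(-2 + c))
L = 100/49 (L = (2*(-2 - 1*3)/(-2 + (-2 - 1*3)))**2 = (2*(-2 - 3)/(-2 + (-2 - 3)))**2 = (2*(-5)/(-2 - 5))**2 = (2*(-5)/(-7))**2 = (2*(-5)*(-1/7))**2 = (10/7)**2 = 100/49 ≈ 2.0408)
N(n) = 2 + n**2
N(M(b(2, -4), 3))*L = (2 + (-5)**2)*(100/49) = (2 + 25)*(100/49) = 27*(100/49) = 2700/49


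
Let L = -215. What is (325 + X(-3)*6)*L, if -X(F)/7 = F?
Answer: -96965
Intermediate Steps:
X(F) = -7*F
(325 + X(-3)*6)*L = (325 - 7*(-3)*6)*(-215) = (325 + 21*6)*(-215) = (325 + 126)*(-215) = 451*(-215) = -96965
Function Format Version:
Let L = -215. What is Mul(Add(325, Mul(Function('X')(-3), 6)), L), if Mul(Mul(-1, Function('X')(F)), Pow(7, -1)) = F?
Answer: -96965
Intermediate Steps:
Function('X')(F) = Mul(-7, F)
Mul(Add(325, Mul(Function('X')(-3), 6)), L) = Mul(Add(325, Mul(Mul(-7, -3), 6)), -215) = Mul(Add(325, Mul(21, 6)), -215) = Mul(Add(325, 126), -215) = Mul(451, -215) = -96965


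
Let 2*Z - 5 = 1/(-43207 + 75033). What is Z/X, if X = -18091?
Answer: -159131/1151528332 ≈ -0.00013819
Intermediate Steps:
Z = 159131/63652 (Z = 5/2 + 1/(2*(-43207 + 75033)) = 5/2 + (½)/31826 = 5/2 + (½)*(1/31826) = 5/2 + 1/63652 = 159131/63652 ≈ 2.5000)
Z/X = (159131/63652)/(-18091) = (159131/63652)*(-1/18091) = -159131/1151528332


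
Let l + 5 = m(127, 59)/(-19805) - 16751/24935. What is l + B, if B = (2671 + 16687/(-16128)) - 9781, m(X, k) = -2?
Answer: -11336363831138081/1592922804480 ≈ -7116.7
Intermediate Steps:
l = -560178412/98767535 (l = -5 + (-2/(-19805) - 16751/24935) = -5 + (-2*(-1/19805) - 16751*1/24935) = -5 + (2/19805 - 16751/24935) = -5 - 66340737/98767535 = -560178412/98767535 ≈ -5.6717)
B = -114686767/16128 (B = (2671 + 16687*(-1/16128)) - 9781 = (2671 - 16687/16128) - 9781 = 43061201/16128 - 9781 = -114686767/16128 ≈ -7111.0)
l + B = -560178412/98767535 - 114686767/16128 = -11336363831138081/1592922804480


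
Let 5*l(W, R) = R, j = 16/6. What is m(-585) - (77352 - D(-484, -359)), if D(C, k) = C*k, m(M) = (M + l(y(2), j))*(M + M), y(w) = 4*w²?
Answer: 780230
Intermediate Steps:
j = 8/3 (j = 16*(⅙) = 8/3 ≈ 2.6667)
l(W, R) = R/5
m(M) = 2*M*(8/15 + M) (m(M) = (M + (⅕)*(8/3))*(M + M) = (M + 8/15)*(2*M) = (8/15 + M)*(2*M) = 2*M*(8/15 + M))
m(-585) - (77352 - D(-484, -359)) = (2/15)*(-585)*(8 + 15*(-585)) - (77352 - (-484)*(-359)) = (2/15)*(-585)*(8 - 8775) - (77352 - 1*173756) = (2/15)*(-585)*(-8767) - (77352 - 173756) = 683826 - 1*(-96404) = 683826 + 96404 = 780230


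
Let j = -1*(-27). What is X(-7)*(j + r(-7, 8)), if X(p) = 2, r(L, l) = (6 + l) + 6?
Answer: 94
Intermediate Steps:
r(L, l) = 12 + l
j = 27
X(-7)*(j + r(-7, 8)) = 2*(27 + (12 + 8)) = 2*(27 + 20) = 2*47 = 94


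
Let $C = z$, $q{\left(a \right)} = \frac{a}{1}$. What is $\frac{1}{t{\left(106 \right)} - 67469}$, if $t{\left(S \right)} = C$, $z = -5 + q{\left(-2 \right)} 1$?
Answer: $- \frac{1}{67476} \approx -1.482 \cdot 10^{-5}$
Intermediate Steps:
$q{\left(a \right)} = a$ ($q{\left(a \right)} = a 1 = a$)
$z = -7$ ($z = -5 - 2 = -7$)
$C = -7$
$t{\left(S \right)} = -7$
$\frac{1}{t{\left(106 \right)} - 67469} = \frac{1}{-7 - 67469} = \frac{1}{-67476} = - \frac{1}{67476}$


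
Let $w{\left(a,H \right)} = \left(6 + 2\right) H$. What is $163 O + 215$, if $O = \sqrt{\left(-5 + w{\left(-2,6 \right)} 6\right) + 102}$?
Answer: $215 + 163 \sqrt{385} \approx 3413.3$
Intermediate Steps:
$w{\left(a,H \right)} = 8 H$
$O = \sqrt{385}$ ($O = \sqrt{\left(-5 + 8 \cdot 6 \cdot 6\right) + 102} = \sqrt{\left(-5 + 48 \cdot 6\right) + 102} = \sqrt{\left(-5 + 288\right) + 102} = \sqrt{283 + 102} = \sqrt{385} \approx 19.621$)
$163 O + 215 = 163 \sqrt{385} + 215 = 215 + 163 \sqrt{385}$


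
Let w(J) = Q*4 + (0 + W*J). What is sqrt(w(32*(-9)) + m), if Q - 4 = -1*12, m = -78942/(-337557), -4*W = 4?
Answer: sqrt(3244055317382)/112519 ≈ 16.007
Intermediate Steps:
W = -1 (W = -1/4*4 = -1)
m = 26314/112519 (m = -78942*(-1/337557) = 26314/112519 ≈ 0.23386)
Q = -8 (Q = 4 - 1*12 = 4 - 12 = -8)
w(J) = -32 - J (w(J) = -8*4 + (0 - J) = -32 - J)
sqrt(w(32*(-9)) + m) = sqrt((-32 - 32*(-9)) + 26314/112519) = sqrt((-32 - 1*(-288)) + 26314/112519) = sqrt((-32 + 288) + 26314/112519) = sqrt(256 + 26314/112519) = sqrt(28831178/112519) = sqrt(3244055317382)/112519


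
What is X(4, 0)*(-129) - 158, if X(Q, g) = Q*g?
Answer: -158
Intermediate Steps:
X(4, 0)*(-129) - 158 = (4*0)*(-129) - 158 = 0*(-129) - 158 = 0 - 158 = -158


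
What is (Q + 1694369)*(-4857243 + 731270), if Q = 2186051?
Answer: -16010508148660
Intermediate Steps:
(Q + 1694369)*(-4857243 + 731270) = (2186051 + 1694369)*(-4857243 + 731270) = 3880420*(-4125973) = -16010508148660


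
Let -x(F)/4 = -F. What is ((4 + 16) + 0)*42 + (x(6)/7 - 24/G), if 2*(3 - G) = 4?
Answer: 5736/7 ≈ 819.43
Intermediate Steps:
x(F) = 4*F (x(F) = -(-4)*F = 4*F)
G = 1 (G = 3 - 1/2*4 = 3 - 2 = 1)
((4 + 16) + 0)*42 + (x(6)/7 - 24/G) = ((4 + 16) + 0)*42 + ((4*6)/7 - 24/1) = (20 + 0)*42 + (24*(1/7) - 24*1) = 20*42 + (24/7 - 24) = 840 - 144/7 = 5736/7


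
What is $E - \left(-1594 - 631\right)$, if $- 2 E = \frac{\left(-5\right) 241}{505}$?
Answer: $\frac{449691}{202} \approx 2226.2$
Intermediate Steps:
$E = \frac{241}{202}$ ($E = - \frac{\left(-5\right) 241 \cdot \frac{1}{505}}{2} = - \frac{\left(-1205\right) \frac{1}{505}}{2} = \left(- \frac{1}{2}\right) \left(- \frac{241}{101}\right) = \frac{241}{202} \approx 1.1931$)
$E - \left(-1594 - 631\right) = \frac{241}{202} - \left(-1594 - 631\right) = \frac{241}{202} - -2225 = \frac{241}{202} + 2225 = \frac{449691}{202}$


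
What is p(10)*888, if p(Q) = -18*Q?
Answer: -159840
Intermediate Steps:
p(10)*888 = -18*10*888 = -180*888 = -159840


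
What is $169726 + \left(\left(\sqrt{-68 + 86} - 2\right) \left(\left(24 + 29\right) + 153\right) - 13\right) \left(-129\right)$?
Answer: $224551 - 79722 \sqrt{2} \approx 1.1181 \cdot 10^{5}$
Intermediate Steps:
$169726 + \left(\left(\sqrt{-68 + 86} - 2\right) \left(\left(24 + 29\right) + 153\right) - 13\right) \left(-129\right) = 169726 + \left(\left(\sqrt{18} - 2\right) \left(53 + 153\right) - 13\right) \left(-129\right) = 169726 + \left(\left(3 \sqrt{2} - 2\right) 206 - 13\right) \left(-129\right) = 169726 + \left(\left(-2 + 3 \sqrt{2}\right) 206 - 13\right) \left(-129\right) = 169726 + \left(\left(-412 + 618 \sqrt{2}\right) - 13\right) \left(-129\right) = 169726 + \left(-425 + 618 \sqrt{2}\right) \left(-129\right) = 169726 + \left(54825 - 79722 \sqrt{2}\right) = 224551 - 79722 \sqrt{2}$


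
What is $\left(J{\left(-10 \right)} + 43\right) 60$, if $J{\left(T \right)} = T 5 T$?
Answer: $32580$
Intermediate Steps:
$J{\left(T \right)} = 5 T^{2}$ ($J{\left(T \right)} = 5 T T = 5 T^{2}$)
$\left(J{\left(-10 \right)} + 43\right) 60 = \left(5 \left(-10\right)^{2} + 43\right) 60 = \left(5 \cdot 100 + 43\right) 60 = \left(500 + 43\right) 60 = 543 \cdot 60 = 32580$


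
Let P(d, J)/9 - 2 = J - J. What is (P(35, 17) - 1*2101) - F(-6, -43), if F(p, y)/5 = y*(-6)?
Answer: -3373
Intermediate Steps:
P(d, J) = 18 (P(d, J) = 18 + 9*(J - J) = 18 + 9*0 = 18 + 0 = 18)
F(p, y) = -30*y (F(p, y) = 5*(y*(-6)) = 5*(-6*y) = -30*y)
(P(35, 17) - 1*2101) - F(-6, -43) = (18 - 1*2101) - (-30)*(-43) = (18 - 2101) - 1*1290 = -2083 - 1290 = -3373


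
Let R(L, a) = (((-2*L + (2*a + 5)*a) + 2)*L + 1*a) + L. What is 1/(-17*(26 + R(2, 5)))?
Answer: -1/3043 ≈ -0.00032862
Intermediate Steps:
R(L, a) = L + a + L*(2 - 2*L + a*(5 + 2*a)) (R(L, a) = (((-2*L + (5 + 2*a)*a) + 2)*L + a) + L = (((-2*L + a*(5 + 2*a)) + 2)*L + a) + L = ((2 - 2*L + a*(5 + 2*a))*L + a) + L = (L*(2 - 2*L + a*(5 + 2*a)) + a) + L = (a + L*(2 - 2*L + a*(5 + 2*a))) + L = L + a + L*(2 - 2*L + a*(5 + 2*a)))
1/(-17*(26 + R(2, 5))) = 1/(-17*(26 + (5 - 2*2² + 3*2 + 2*2*5² + 5*2*5))) = 1/(-17*(26 + (5 - 2*4 + 6 + 2*2*25 + 50))) = 1/(-17*(26 + (5 - 8 + 6 + 100 + 50))) = 1/(-17*(26 + 153)) = 1/(-17*179) = 1/(-3043) = -1/3043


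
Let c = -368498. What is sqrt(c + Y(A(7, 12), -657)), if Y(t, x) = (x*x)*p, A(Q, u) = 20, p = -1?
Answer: I*sqrt(800147) ≈ 894.51*I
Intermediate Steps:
Y(t, x) = -x**2 (Y(t, x) = (x*x)*(-1) = x**2*(-1) = -x**2)
sqrt(c + Y(A(7, 12), -657)) = sqrt(-368498 - 1*(-657)**2) = sqrt(-368498 - 1*431649) = sqrt(-368498 - 431649) = sqrt(-800147) = I*sqrt(800147)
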